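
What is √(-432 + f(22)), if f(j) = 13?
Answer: I*√419 ≈ 20.469*I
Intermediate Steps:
√(-432 + f(22)) = √(-432 + 13) = √(-419) = I*√419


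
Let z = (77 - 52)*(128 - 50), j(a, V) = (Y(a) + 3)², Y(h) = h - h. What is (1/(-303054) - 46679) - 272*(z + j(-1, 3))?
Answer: -175627975459/303054 ≈ -5.7953e+5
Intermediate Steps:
Y(h) = 0
j(a, V) = 9 (j(a, V) = (0 + 3)² = 3² = 9)
z = 1950 (z = 25*78 = 1950)
(1/(-303054) - 46679) - 272*(z + j(-1, 3)) = (1/(-303054) - 46679) - 272*(1950 + 9) = (-1/303054 - 46679) - 272*1959 = -14146257667/303054 - 532848 = -175627975459/303054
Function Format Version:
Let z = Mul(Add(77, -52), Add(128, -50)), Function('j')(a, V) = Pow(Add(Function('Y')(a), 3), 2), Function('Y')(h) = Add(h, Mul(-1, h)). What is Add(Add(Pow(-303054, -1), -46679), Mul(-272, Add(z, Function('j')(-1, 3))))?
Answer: Rational(-175627975459, 303054) ≈ -5.7953e+5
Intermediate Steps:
Function('Y')(h) = 0
Function('j')(a, V) = 9 (Function('j')(a, V) = Pow(Add(0, 3), 2) = Pow(3, 2) = 9)
z = 1950 (z = Mul(25, 78) = 1950)
Add(Add(Pow(-303054, -1), -46679), Mul(-272, Add(z, Function('j')(-1, 3)))) = Add(Add(Pow(-303054, -1), -46679), Mul(-272, Add(1950, 9))) = Add(Add(Rational(-1, 303054), -46679), Mul(-272, 1959)) = Add(Rational(-14146257667, 303054), -532848) = Rational(-175627975459, 303054)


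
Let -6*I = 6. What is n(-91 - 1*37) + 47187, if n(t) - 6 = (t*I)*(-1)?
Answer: 47065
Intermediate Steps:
I = -1 (I = -⅙*6 = -1)
n(t) = 6 + t (n(t) = 6 + (t*(-1))*(-1) = 6 - t*(-1) = 6 + t)
n(-91 - 1*37) + 47187 = (6 + (-91 - 1*37)) + 47187 = (6 + (-91 - 37)) + 47187 = (6 - 128) + 47187 = -122 + 47187 = 47065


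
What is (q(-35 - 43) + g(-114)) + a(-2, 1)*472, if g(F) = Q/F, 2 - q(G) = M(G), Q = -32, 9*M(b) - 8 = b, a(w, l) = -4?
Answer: -321128/171 ≈ -1877.9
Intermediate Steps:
M(b) = 8/9 + b/9
q(G) = 10/9 - G/9 (q(G) = 2 - (8/9 + G/9) = 2 + (-8/9 - G/9) = 10/9 - G/9)
g(F) = -32/F
(q(-35 - 43) + g(-114)) + a(-2, 1)*472 = ((10/9 - (-35 - 43)/9) - 32/(-114)) - 4*472 = ((10/9 - 1/9*(-78)) - 32*(-1/114)) - 1888 = ((10/9 + 26/3) + 16/57) - 1888 = (88/9 + 16/57) - 1888 = 1720/171 - 1888 = -321128/171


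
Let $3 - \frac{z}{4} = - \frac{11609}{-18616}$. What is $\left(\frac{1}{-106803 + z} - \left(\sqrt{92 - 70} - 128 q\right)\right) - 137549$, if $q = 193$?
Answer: $- \frac{4314298052353}{38232071} - \sqrt{22} \approx -1.1285 \cdot 10^{5}$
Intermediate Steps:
$z = \frac{3403}{358}$ ($z = 12 - 4 \left(- \frac{11609}{-18616}\right) = 12 - 4 \left(\left(-11609\right) \left(- \frac{1}{18616}\right)\right) = 12 - \frac{893}{358} = \frac{3403}{358} \approx 9.5056$)
$\left(\frac{1}{-106803 + z} - \left(\sqrt{92 - 70} - 128 q\right)\right) - 137549 = \left(\frac{1}{-106803 + \frac{3403}{358}} - \left(\sqrt{92 - 70} - 24704\right)\right) - 137549 = \left(\frac{1}{- \frac{38232071}{358}} - \left(\sqrt{22} - 24704\right)\right) - 137549 = \left(- \frac{358}{38232071} - \left(-24704 + \sqrt{22}\right)\right) - 137549 = \left(- \frac{358}{38232071} + \left(24704 - \sqrt{22}\right)\right) - 137549 = \left(\frac{944485081626}{38232071} - \sqrt{22}\right) - 137549 = - \frac{4314298052353}{38232071} - \sqrt{22}$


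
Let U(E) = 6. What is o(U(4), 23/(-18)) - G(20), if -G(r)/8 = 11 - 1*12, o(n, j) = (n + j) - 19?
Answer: -401/18 ≈ -22.278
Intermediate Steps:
o(n, j) = -19 + j + n (o(n, j) = (j + n) - 19 = -19 + j + n)
G(r) = 8 (G(r) = -8*(11 - 1*12) = -8*(11 - 12) = -8*(-1) = 8)
o(U(4), 23/(-18)) - G(20) = (-19 + 23/(-18) + 6) - 1*8 = (-19 + 23*(-1/18) + 6) - 8 = (-19 - 23/18 + 6) - 8 = -257/18 - 8 = -401/18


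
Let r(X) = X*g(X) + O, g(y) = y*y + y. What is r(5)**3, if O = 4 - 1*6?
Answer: 3241792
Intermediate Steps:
g(y) = y + y**2 (g(y) = y**2 + y = y + y**2)
O = -2 (O = 4 - 6 = -2)
r(X) = -2 + X**2*(1 + X) (r(X) = X*(X*(1 + X)) - 2 = X**2*(1 + X) - 2 = -2 + X**2*(1 + X))
r(5)**3 = (-2 + 5**2*(1 + 5))**3 = (-2 + 25*6)**3 = (-2 + 150)**3 = 148**3 = 3241792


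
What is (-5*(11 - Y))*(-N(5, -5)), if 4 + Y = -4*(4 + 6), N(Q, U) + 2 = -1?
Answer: -825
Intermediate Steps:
N(Q, U) = -3 (N(Q, U) = -2 - 1 = -3)
Y = -44 (Y = -4 - 4*(4 + 6) = -4 - 4*10 = -4 - 40 = -44)
(-5*(11 - Y))*(-N(5, -5)) = (-5*(11 - 1*(-44)))*(-1*(-3)) = -5*(11 + 44)*3 = -5*55*3 = -275*3 = -825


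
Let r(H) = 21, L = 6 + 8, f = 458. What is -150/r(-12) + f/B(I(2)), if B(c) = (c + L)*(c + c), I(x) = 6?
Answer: -4397/840 ≈ -5.2345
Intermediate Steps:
L = 14
B(c) = 2*c*(14 + c) (B(c) = (c + 14)*(c + c) = (14 + c)*(2*c) = 2*c*(14 + c))
-150/r(-12) + f/B(I(2)) = -150/21 + 458/((2*6*(14 + 6))) = -150*1/21 + 458/((2*6*20)) = -50/7 + 458/240 = -50/7 + 458*(1/240) = -50/7 + 229/120 = -4397/840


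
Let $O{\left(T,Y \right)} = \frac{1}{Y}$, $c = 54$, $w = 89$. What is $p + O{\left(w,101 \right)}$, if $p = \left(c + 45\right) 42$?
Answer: $\frac{419959}{101} \approx 4158.0$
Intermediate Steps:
$p = 4158$ ($p = \left(54 + 45\right) 42 = 99 \cdot 42 = 4158$)
$p + O{\left(w,101 \right)} = 4158 + \frac{1}{101} = \frac{419959}{101}$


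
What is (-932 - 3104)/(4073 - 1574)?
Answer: -4036/2499 ≈ -1.6150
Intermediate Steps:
(-932 - 3104)/(4073 - 1574) = -4036/2499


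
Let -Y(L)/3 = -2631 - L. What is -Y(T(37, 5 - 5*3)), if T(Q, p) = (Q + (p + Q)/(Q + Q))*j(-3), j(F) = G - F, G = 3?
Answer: -316926/37 ≈ -8565.6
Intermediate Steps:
j(F) = 3 - F
T(Q, p) = 6*Q + 3*(Q + p)/Q (T(Q, p) = (Q + (p + Q)/(Q + Q))*(3 - 1*(-3)) = (Q + (Q + p)/((2*Q)))*(3 + 3) = (Q + (Q + p)*(1/(2*Q)))*6 = (Q + (Q + p)/(2*Q))*6 = 6*Q + 3*(Q + p)/Q)
Y(L) = 7893 + 3*L (Y(L) = -3*(-2631 - L) = 7893 + 3*L)
-Y(T(37, 5 - 5*3)) = -(7893 + 3*(3 + 6*37 + 3*(5 - 5*3)/37)) = -(7893 + 3*(3 + 222 + 3*(5 - 15)*(1/37))) = -(7893 + 3*(3 + 222 + 3*(-10)*(1/37))) = -(7893 + 3*(3 + 222 - 30/37)) = -(7893 + 3*(8295/37)) = -(7893 + 24885/37) = -1*316926/37 = -316926/37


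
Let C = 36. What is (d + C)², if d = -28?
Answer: 64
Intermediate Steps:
(d + C)² = (-28 + 36)² = 8² = 64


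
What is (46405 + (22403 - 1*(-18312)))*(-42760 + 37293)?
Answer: -476285040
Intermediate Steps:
(46405 + (22403 - 1*(-18312)))*(-42760 + 37293) = (46405 + (22403 + 18312))*(-5467) = (46405 + 40715)*(-5467) = 87120*(-5467) = -476285040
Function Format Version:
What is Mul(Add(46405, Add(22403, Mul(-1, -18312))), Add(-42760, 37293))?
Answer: -476285040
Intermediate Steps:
Mul(Add(46405, Add(22403, Mul(-1, -18312))), Add(-42760, 37293)) = Mul(Add(46405, Add(22403, 18312)), -5467) = Mul(Add(46405, 40715), -5467) = Mul(87120, -5467) = -476285040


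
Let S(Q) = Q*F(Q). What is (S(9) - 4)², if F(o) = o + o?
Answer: 24964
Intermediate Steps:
F(o) = 2*o
S(Q) = 2*Q² (S(Q) = Q*(2*Q) = 2*Q²)
(S(9) - 4)² = (2*9² - 4)² = (2*81 - 4)² = (162 - 4)² = 158² = 24964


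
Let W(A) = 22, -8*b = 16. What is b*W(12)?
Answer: -44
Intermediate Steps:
b = -2 (b = -⅛*16 = -2)
b*W(12) = -2*22 = -44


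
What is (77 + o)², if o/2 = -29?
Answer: 361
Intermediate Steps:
o = -58 (o = 2*(-29) = -58)
(77 + o)² = (77 - 58)² = 19² = 361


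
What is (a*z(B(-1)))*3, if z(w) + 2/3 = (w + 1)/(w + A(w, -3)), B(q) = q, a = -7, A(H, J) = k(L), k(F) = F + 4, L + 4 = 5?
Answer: 14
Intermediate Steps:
L = 1 (L = -4 + 5 = 1)
k(F) = 4 + F
A(H, J) = 5 (A(H, J) = 4 + 1 = 5)
z(w) = -2/3 + (1 + w)/(5 + w) (z(w) = -2/3 + (w + 1)/(w + 5) = -2/3 + (1 + w)/(5 + w))
(a*z(B(-1)))*3 = -7*(-7 - 1)/(3*(5 - 1))*3 = -7*(-8)/(3*4)*3 = -7*(-2/3)*3 = (14/3)*3 = 14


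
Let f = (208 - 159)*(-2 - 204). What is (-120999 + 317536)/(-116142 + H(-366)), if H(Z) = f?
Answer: -17867/11476 ≈ -1.5569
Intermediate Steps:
f = -10094 (f = 49*(-206) = -10094)
H(Z) = -10094
(-120999 + 317536)/(-116142 + H(-366)) = (-120999 + 317536)/(-116142 - 10094) = 196537/(-126236) = 196537*(-1/126236) = -17867/11476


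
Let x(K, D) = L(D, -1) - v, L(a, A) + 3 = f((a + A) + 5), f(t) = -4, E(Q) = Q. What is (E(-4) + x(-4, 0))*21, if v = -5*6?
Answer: 399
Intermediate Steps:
v = -30
L(a, A) = -7 (L(a, A) = -3 - 4 = -7)
x(K, D) = 23 (x(K, D) = -7 - 1*(-30) = -7 + 30 = 23)
(E(-4) + x(-4, 0))*21 = (-4 + 23)*21 = 19*21 = 399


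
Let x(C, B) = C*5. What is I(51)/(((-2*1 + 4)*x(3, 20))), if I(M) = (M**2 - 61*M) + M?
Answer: -153/10 ≈ -15.300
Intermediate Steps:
I(M) = M**2 - 60*M
x(C, B) = 5*C
I(51)/(((-2*1 + 4)*x(3, 20))) = (51*(-60 + 51))/(((-2*1 + 4)*(5*3))) = (51*(-9))/(((-2 + 4)*15)) = -459/(2*15) = -459/30 = -459*1/30 = -153/10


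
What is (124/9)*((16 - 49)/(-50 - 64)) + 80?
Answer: 14362/171 ≈ 83.988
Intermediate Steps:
(124/9)*((16 - 49)/(-50 - 64)) + 80 = (124*(⅑))*(-33/(-114)) + 80 = 124*(-33*(-1/114))/9 + 80 = (124/9)*(11/38) + 80 = 682/171 + 80 = 14362/171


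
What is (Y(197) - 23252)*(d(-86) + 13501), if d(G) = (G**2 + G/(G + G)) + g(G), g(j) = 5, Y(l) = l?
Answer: -963814275/2 ≈ -4.8191e+8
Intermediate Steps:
d(G) = 11/2 + G**2 (d(G) = (G**2 + G/(G + G)) + 5 = (G**2 + G/((2*G))) + 5 = (G**2 + (1/(2*G))*G) + 5 = (G**2 + 1/2) + 5 = (1/2 + G**2) + 5 = 11/2 + G**2)
(Y(197) - 23252)*(d(-86) + 13501) = (197 - 23252)*((11/2 + (-86)**2) + 13501) = -23055*((11/2 + 7396) + 13501) = -23055*(14803/2 + 13501) = -23055*41805/2 = -963814275/2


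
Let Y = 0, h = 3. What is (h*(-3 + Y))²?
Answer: 81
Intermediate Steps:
(h*(-3 + Y))² = (3*(-3 + 0))² = (3*(-3))² = (-9)² = 81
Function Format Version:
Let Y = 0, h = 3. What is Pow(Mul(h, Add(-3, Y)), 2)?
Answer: 81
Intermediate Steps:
Pow(Mul(h, Add(-3, Y)), 2) = Pow(Mul(3, Add(-3, 0)), 2) = Pow(Mul(3, -3), 2) = Pow(-9, 2) = 81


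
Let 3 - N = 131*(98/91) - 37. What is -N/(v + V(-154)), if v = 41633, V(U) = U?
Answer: 1314/539227 ≈ 0.0024368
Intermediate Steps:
N = -1314/13 (N = 3 - (131*(98/91) - 37) = 3 - (131*(98*(1/91)) - 37) = 3 - (131*(14/13) - 37) = 3 - (1834/13 - 37) = 3 - 1*1353/13 = 3 - 1353/13 = -1314/13 ≈ -101.08)
-N/(v + V(-154)) = -(-1314)/(13*(41633 - 154)) = -(-1314)/(13*41479) = -1*(-1314/539227) = 1314/539227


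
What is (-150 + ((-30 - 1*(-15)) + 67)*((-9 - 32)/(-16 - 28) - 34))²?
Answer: 422919225/121 ≈ 3.4952e+6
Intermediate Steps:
(-150 + ((-30 - 1*(-15)) + 67)*((-9 - 32)/(-16 - 28) - 34))² = (-150 + ((-30 + 15) + 67)*(-41/(-44) - 34))² = (-150 + (-15 + 67)*(-41*(-1/44) - 34))² = (-150 + 52*(41/44 - 34))² = (-150 + 52*(-1455/44))² = (-150 - 18915/11)² = (-20565/11)² = 422919225/121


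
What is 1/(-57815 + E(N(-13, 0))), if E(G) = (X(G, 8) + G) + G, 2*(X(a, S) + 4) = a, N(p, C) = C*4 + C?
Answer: -1/57819 ≈ -1.7295e-5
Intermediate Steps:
N(p, C) = 5*C (N(p, C) = 4*C + C = 5*C)
X(a, S) = -4 + a/2
E(G) = -4 + 5*G/2 (E(G) = ((-4 + G/2) + G) + G = (-4 + 3*G/2) + G = -4 + 5*G/2)
1/(-57815 + E(N(-13, 0))) = 1/(-57815 + (-4 + 5*(5*0)/2)) = 1/(-57815 + (-4 + (5/2)*0)) = 1/(-57815 + (-4 + 0)) = 1/(-57815 - 4) = 1/(-57819) = -1/57819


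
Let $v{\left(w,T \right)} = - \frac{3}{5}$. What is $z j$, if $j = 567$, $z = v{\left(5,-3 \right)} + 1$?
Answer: $\frac{1134}{5} \approx 226.8$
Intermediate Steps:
$v{\left(w,T \right)} = - \frac{3}{5}$ ($v{\left(w,T \right)} = \left(-3\right) \frac{1}{5} = - \frac{3}{5}$)
$z = \frac{2}{5}$ ($z = - \frac{3}{5} + 1 = \frac{2}{5} \approx 0.4$)
$z j = \frac{2}{5} \cdot 567 = \frac{1134}{5}$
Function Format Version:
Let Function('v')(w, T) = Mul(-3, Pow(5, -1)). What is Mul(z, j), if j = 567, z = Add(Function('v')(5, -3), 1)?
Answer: Rational(1134, 5) ≈ 226.80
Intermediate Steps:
Function('v')(w, T) = Rational(-3, 5) (Function('v')(w, T) = Mul(-3, Rational(1, 5)) = Rational(-3, 5))
z = Rational(2, 5) (z = Add(Rational(-3, 5), 1) = Rational(2, 5) ≈ 0.40000)
Mul(z, j) = Mul(Rational(2, 5), 567) = Rational(1134, 5)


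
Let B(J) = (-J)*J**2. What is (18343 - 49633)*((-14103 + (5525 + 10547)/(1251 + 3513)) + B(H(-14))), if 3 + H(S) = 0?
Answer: 174811994140/397 ≈ 4.4033e+8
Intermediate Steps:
H(S) = -3 (H(S) = -3 + 0 = -3)
B(J) = -J**3
(18343 - 49633)*((-14103 + (5525 + 10547)/(1251 + 3513)) + B(H(-14))) = (18343 - 49633)*((-14103 + (5525 + 10547)/(1251 + 3513)) - 1*(-3)**3) = -31290*((-14103 + 16072/4764) - 1*(-27)) = -31290*((-14103 + 16072*(1/4764)) + 27) = -31290*((-14103 + 4018/1191) + 27) = -31290*(-16792655/1191 + 27) = -31290*(-16760498/1191) = 174811994140/397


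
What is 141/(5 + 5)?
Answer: 141/10 ≈ 14.100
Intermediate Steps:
141/(5 + 5) = 141/10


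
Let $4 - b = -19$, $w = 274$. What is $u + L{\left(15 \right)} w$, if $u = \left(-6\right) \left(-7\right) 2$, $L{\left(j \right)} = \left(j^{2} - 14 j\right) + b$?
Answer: $10496$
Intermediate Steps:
$b = 23$ ($b = 4 - -19 = 4 + 19 = 23$)
$L{\left(j \right)} = 23 + j^{2} - 14 j$ ($L{\left(j \right)} = \left(j^{2} - 14 j\right) + 23 = 23 + j^{2} - 14 j$)
$u = 84$ ($u = 42 \cdot 2 = 84$)
$u + L{\left(15 \right)} w = 84 + \left(23 + 15^{2} - 210\right) 274 = 84 + \left(23 + 225 - 210\right) 274 = 84 + 38 \cdot 274 = 84 + 10412 = 10496$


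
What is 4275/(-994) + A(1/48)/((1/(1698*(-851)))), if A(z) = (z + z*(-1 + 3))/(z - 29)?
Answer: 4303037511/1382654 ≈ 3112.2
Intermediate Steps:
A(z) = 3*z/(-29 + z) (A(z) = (z + z*2)/(-29 + z) = (z + 2*z)/(-29 + z) = (3*z)/(-29 + z) = 3*z/(-29 + z))
4275/(-994) + A(1/48)/((1/(1698*(-851)))) = 4275/(-994) + (3/(48*(-29 + 1/48)))/((1/(1698*(-851)))) = 4275*(-1/994) + (3*(1/48)/(-29 + 1/48))/(((1/1698)*(-1/851))) = -4275/994 + (3*(1/48)/(-1391/48))/(-1/1444998) = -4275/994 + (3*(1/48)*(-48/1391))*(-1444998) = -4275/994 - 3/1391*(-1444998) = -4275/994 + 4334994/1391 = 4303037511/1382654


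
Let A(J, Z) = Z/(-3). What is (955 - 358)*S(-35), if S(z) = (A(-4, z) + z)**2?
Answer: 975100/3 ≈ 3.2503e+5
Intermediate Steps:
A(J, Z) = -Z/3 (A(J, Z) = Z*(-1/3) = -Z/3)
S(z) = 4*z**2/9 (S(z) = (-z/3 + z)**2 = (2*z/3)**2 = 4*z**2/9)
(955 - 358)*S(-35) = (955 - 358)*((4/9)*(-35)**2) = 597*((4/9)*1225) = 597*(4900/9) = 975100/3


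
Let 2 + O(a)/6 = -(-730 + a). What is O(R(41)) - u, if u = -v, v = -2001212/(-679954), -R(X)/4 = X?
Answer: 1820557510/339977 ≈ 5354.9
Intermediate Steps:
R(X) = -4*X
v = 1000606/339977 (v = -2001212*(-1/679954) = 1000606/339977 ≈ 2.9432)
O(a) = 4368 - 6*a (O(a) = -12 + 6*(-(-730 + a)) = -12 + 6*(730 - a) = -12 + (4380 - 6*a) = 4368 - 6*a)
u = -1000606/339977 (u = -1*1000606/339977 = -1000606/339977 ≈ -2.9432)
O(R(41)) - u = (4368 - (-24)*41) - 1*(-1000606/339977) = (4368 - 6*(-164)) + 1000606/339977 = (4368 + 984) + 1000606/339977 = 5352 + 1000606/339977 = 1820557510/339977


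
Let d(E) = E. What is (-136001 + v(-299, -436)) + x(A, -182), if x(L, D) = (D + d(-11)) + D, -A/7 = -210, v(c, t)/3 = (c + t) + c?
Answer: -139478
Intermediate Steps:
v(c, t) = 3*t + 6*c (v(c, t) = 3*((c + t) + c) = 3*(t + 2*c) = 3*t + 6*c)
A = 1470 (A = -7*(-210) = 1470)
x(L, D) = -11 + 2*D (x(L, D) = (D - 11) + D = (-11 + D) + D = -11 + 2*D)
(-136001 + v(-299, -436)) + x(A, -182) = (-136001 + (3*(-436) + 6*(-299))) + (-11 + 2*(-182)) = (-136001 + (-1308 - 1794)) + (-11 - 364) = (-136001 - 3102) - 375 = -139103 - 375 = -139478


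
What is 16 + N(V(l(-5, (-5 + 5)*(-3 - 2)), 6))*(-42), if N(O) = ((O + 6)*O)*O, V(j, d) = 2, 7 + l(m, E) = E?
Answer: -1328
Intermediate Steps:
l(m, E) = -7 + E
N(O) = O**2*(6 + O) (N(O) = ((6 + O)*O)*O = (O*(6 + O))*O = O**2*(6 + O))
16 + N(V(l(-5, (-5 + 5)*(-3 - 2)), 6))*(-42) = 16 + (2**2*(6 + 2))*(-42) = 16 + (4*8)*(-42) = 16 + 32*(-42) = 16 - 1344 = -1328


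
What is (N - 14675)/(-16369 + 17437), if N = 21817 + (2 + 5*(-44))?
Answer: 577/89 ≈ 6.4831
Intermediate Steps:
N = 21599 (N = 21817 + (2 - 220) = 21817 - 218 = 21599)
(N - 14675)/(-16369 + 17437) = (21599 - 14675)/(-16369 + 17437) = 6924/1068 = 6924*(1/1068) = 577/89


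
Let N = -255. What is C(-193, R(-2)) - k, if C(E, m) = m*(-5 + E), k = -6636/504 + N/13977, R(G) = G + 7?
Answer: -9101963/9318 ≈ -976.82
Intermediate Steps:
R(G) = 7 + G
k = -122857/9318 (k = -6636/504 - 255/13977 = -6636*1/504 - 255*1/13977 = -79/6 - 85/4659 = -122857/9318 ≈ -13.185)
C(-193, R(-2)) - k = (7 - 2)*(-5 - 193) - 1*(-122857/9318) = 5*(-198) + 122857/9318 = -990 + 122857/9318 = -9101963/9318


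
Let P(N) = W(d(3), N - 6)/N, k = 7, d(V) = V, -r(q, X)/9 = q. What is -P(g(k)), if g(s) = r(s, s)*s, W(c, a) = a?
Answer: -149/147 ≈ -1.0136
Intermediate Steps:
r(q, X) = -9*q
g(s) = -9*s² (g(s) = (-9*s)*s = -9*s²)
P(N) = (-6 + N)/N (P(N) = (N - 6)/N = (-6 + N)/N)
-P(g(k)) = -(-6 - 9*7²)/((-9*7²)) = -(-6 - 9*49)/((-9*49)) = -(-6 - 441)/(-441) = -(-1)*(-447)/441 = -1*149/147 = -149/147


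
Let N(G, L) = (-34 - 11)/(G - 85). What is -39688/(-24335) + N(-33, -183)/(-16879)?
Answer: 79046367661/48468554870 ≈ 1.6309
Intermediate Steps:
N(G, L) = -45/(-85 + G)
-39688/(-24335) + N(-33, -183)/(-16879) = -39688/(-24335) - 45/(-85 - 33)/(-16879) = -39688*(-1/24335) - 45/(-118)*(-1/16879) = 39688/24335 - 45*(-1/118)*(-1/16879) = 39688/24335 + (45/118)*(-1/16879) = 39688/24335 - 45/1991722 = 79046367661/48468554870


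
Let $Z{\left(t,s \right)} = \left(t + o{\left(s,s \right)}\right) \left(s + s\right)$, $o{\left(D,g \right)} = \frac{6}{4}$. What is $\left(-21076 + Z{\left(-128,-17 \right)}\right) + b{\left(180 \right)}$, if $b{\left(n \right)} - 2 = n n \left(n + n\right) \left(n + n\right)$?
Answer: $4199023227$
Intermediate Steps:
$o{\left(D,g \right)} = \frac{3}{2}$ ($o{\left(D,g \right)} = 6 \cdot \frac{1}{4} = \frac{3}{2}$)
$Z{\left(t,s \right)} = 2 s \left(\frac{3}{2} + t\right)$ ($Z{\left(t,s \right)} = \left(t + \frac{3}{2}\right) \left(s + s\right) = \left(\frac{3}{2} + t\right) 2 s = 2 s \left(\frac{3}{2} + t\right)$)
$b{\left(n \right)} = 2 + 4 n^{4}$ ($b{\left(n \right)} = 2 + n n \left(n + n\right) \left(n + n\right) = 2 + n^{2} \cdot 2 n 2 n = 2 + n^{2} \cdot 4 n^{2} = 2 + 4 n^{4}$)
$\left(-21076 + Z{\left(-128,-17 \right)}\right) + b{\left(180 \right)} = \left(-21076 - 17 \left(3 + 2 \left(-128\right)\right)\right) + \left(2 + 4 \cdot 180^{4}\right) = \left(-21076 - 17 \left(3 - 256\right)\right) + \left(2 + 4 \cdot 1049760000\right) = \left(-21076 - -4301\right) + \left(2 + 4199040000\right) = \left(-21076 + 4301\right) + 4199040002 = -16775 + 4199040002 = 4199023227$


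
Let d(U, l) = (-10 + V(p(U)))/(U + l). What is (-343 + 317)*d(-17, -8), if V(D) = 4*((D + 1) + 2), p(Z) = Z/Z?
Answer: 156/25 ≈ 6.2400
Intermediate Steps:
p(Z) = 1
V(D) = 12 + 4*D (V(D) = 4*((1 + D) + 2) = 4*(3 + D) = 12 + 4*D)
d(U, l) = 6/(U + l) (d(U, l) = (-10 + (12 + 4*1))/(U + l) = (-10 + (12 + 4))/(U + l) = (-10 + 16)/(U + l) = 6/(U + l))
(-343 + 317)*d(-17, -8) = (-343 + 317)*(6/(-17 - 8)) = -156/(-25) = -156*(-1)/25 = -26*(-6/25) = 156/25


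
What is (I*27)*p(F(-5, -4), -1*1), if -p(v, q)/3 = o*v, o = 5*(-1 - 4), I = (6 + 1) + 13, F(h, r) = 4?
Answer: 162000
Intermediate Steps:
I = 20 (I = 7 + 13 = 20)
o = -25 (o = 5*(-5) = -25)
p(v, q) = 75*v (p(v, q) = -(-75)*v = 75*v)
(I*27)*p(F(-5, -4), -1*1) = (20*27)*(75*4) = 540*300 = 162000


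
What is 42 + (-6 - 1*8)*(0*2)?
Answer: 42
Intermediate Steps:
42 + (-6 - 1*8)*(0*2) = 42 + (-6 - 8)*0 = 42 - 14*0 = 42 + 0 = 42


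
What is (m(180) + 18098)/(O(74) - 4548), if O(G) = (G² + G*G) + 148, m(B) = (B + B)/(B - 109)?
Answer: 642659/232596 ≈ 2.7630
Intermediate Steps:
m(B) = 2*B/(-109 + B) (m(B) = (2*B)/(-109 + B) = 2*B/(-109 + B))
O(G) = 148 + 2*G² (O(G) = (G² + G²) + 148 = 2*G² + 148 = 148 + 2*G²)
(m(180) + 18098)/(O(74) - 4548) = (2*180/(-109 + 180) + 18098)/((148 + 2*74²) - 4548) = (2*180/71 + 18098)/((148 + 2*5476) - 4548) = (2*180*(1/71) + 18098)/((148 + 10952) - 4548) = (360/71 + 18098)/(11100 - 4548) = (1285318/71)/6552 = (1285318/71)*(1/6552) = 642659/232596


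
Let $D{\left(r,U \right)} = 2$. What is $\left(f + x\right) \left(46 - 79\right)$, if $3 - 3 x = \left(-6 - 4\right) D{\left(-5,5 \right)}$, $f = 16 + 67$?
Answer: $-2992$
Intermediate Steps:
$f = 83$
$x = \frac{23}{3}$ ($x = 1 - \frac{\left(-6 - 4\right) 2}{3} = 1 - \frac{\left(-10\right) 2}{3} = 1 - - \frac{20}{3} = 1 + \frac{20}{3} = \frac{23}{3} \approx 7.6667$)
$\left(f + x\right) \left(46 - 79\right) = \left(83 + \frac{23}{3}\right) \left(46 - 79\right) = \frac{272 \left(46 - 79\right)}{3} = \frac{272}{3} \left(-33\right) = -2992$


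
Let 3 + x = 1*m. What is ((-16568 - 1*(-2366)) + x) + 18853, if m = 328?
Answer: 4976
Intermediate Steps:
x = 325 (x = -3 + 1*328 = -3 + 328 = 325)
((-16568 - 1*(-2366)) + x) + 18853 = ((-16568 - 1*(-2366)) + 325) + 18853 = ((-16568 + 2366) + 325) + 18853 = (-14202 + 325) + 18853 = -13877 + 18853 = 4976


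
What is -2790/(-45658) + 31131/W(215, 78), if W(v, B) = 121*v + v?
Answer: 747280449/598804670 ≈ 1.2480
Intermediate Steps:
W(v, B) = 122*v
-2790/(-45658) + 31131/W(215, 78) = -2790/(-45658) + 31131/((122*215)) = -2790*(-1/45658) + 31131/26230 = 1395/22829 + 31131*(1/26230) = 1395/22829 + 31131/26230 = 747280449/598804670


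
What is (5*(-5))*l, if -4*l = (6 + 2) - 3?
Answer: 125/4 ≈ 31.250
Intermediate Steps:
l = -5/4 (l = -((6 + 2) - 3)/4 = -(8 - 3)/4 = -¼*5 = -5/4 ≈ -1.2500)
(5*(-5))*l = (5*(-5))*(-5/4) = -25*(-5/4) = 125/4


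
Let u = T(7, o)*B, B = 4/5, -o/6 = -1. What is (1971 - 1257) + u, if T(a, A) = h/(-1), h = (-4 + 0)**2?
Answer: 3506/5 ≈ 701.20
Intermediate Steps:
h = 16 (h = (-4)**2 = 16)
o = 6 (o = -6*(-1) = 6)
T(a, A) = -16 (T(a, A) = 16/(-1) = 16*(-1) = -16)
B = 4/5 (B = 4*(1/5) = 4/5 ≈ 0.80000)
u = -64/5 (u = -16*4/5 = -64/5 ≈ -12.800)
(1971 - 1257) + u = (1971 - 1257) - 64/5 = 714 - 64/5 = 3506/5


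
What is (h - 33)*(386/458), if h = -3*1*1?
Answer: -6948/229 ≈ -30.341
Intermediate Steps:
h = -3 (h = -3*1 = -3)
(h - 33)*(386/458) = (-3 - 33)*(386/458) = -13896/458 = -36*193/229 = -6948/229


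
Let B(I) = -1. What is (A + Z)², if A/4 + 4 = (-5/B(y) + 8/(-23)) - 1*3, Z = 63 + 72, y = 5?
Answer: 8346321/529 ≈ 15778.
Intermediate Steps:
Z = 135
A = -216/23 (A = -16 + 4*((-5/(-1) + 8/(-23)) - 1*3) = -16 + 4*((-5*(-1) + 8*(-1/23)) - 3) = -16 + 4*((5 - 8/23) - 3) = -16 + 4*(107/23 - 3) = -16 + 4*(38/23) = -16 + 152/23 = -216/23 ≈ -9.3913)
(A + Z)² = (-216/23 + 135)² = (2889/23)² = 8346321/529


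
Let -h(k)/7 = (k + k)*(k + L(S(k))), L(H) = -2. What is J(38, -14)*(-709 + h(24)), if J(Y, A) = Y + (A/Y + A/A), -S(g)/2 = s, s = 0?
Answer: -5946134/19 ≈ -3.1295e+5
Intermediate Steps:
S(g) = 0 (S(g) = -2*0 = 0)
J(Y, A) = 1 + Y + A/Y (J(Y, A) = Y + (A/Y + 1) = Y + (1 + A/Y) = 1 + Y + A/Y)
h(k) = -14*k*(-2 + k) (h(k) = -7*(k + k)*(k - 2) = -7*2*k*(-2 + k) = -14*k*(-2 + k))
J(38, -14)*(-709 + h(24)) = (1 + 38 - 14/38)*(-709 + 14*24*(2 - 1*24)) = (1 + 38 - 14*1/38)*(-709 + 14*24*(2 - 24)) = (1 + 38 - 7/19)*(-709 + 14*24*(-22)) = 734*(-709 - 7392)/19 = (734/19)*(-8101) = -5946134/19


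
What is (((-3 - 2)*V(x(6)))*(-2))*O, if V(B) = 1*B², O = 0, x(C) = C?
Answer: 0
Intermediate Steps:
V(B) = B²
(((-3 - 2)*V(x(6)))*(-2))*O = (((-3 - 2)*6²)*(-2))*0 = (-5*36*(-2))*0 = -180*(-2)*0 = 360*0 = 0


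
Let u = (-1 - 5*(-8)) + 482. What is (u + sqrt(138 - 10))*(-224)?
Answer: -116704 - 1792*sqrt(2) ≈ -1.1924e+5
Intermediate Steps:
u = 521 (u = (-1 + 40) + 482 = 39 + 482 = 521)
(u + sqrt(138 - 10))*(-224) = (521 + sqrt(138 - 10))*(-224) = (521 + sqrt(128))*(-224) = (521 + 8*sqrt(2))*(-224) = -116704 - 1792*sqrt(2)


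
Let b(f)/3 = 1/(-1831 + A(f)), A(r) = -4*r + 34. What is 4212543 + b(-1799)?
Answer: 22743519660/5399 ≈ 4.2125e+6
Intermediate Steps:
A(r) = 34 - 4*r
b(f) = 3/(-1797 - 4*f) (b(f) = 3/(-1831 + (34 - 4*f)) = 3/(-1797 - 4*f))
4212543 + b(-1799) = 4212543 - 3/(1797 + 4*(-1799)) = 4212543 - 3/(1797 - 7196) = 4212543 - 3/(-5399) = 4212543 - 3*(-1/5399) = 4212543 + 3/5399 = 22743519660/5399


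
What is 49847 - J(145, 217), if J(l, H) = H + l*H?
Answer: 18165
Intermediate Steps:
J(l, H) = H + H*l
49847 - J(145, 217) = 49847 - 217*(1 + 145) = 49847 - 217*146 = 49847 - 1*31682 = 49847 - 31682 = 18165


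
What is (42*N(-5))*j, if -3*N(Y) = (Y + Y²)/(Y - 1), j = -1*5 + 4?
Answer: -140/3 ≈ -46.667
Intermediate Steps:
j = -1 (j = -5 + 4 = -1)
N(Y) = -(Y + Y²)/(3*(-1 + Y)) (N(Y) = -(Y + Y²)/(3*(Y - 1)) = -(Y + Y²)/(3*(-1 + Y)))
(42*N(-5))*j = (42*(-1*(-5)*(1 - 5)/(-3 + 3*(-5))))*(-1) = (42*(-1*(-5)*(-4)/(-3 - 15)))*(-1) = (42*(-1*(-5)*(-4)/(-18)))*(-1) = (42*(-1*(-5)*(-1/18)*(-4)))*(-1) = (42*(10/9))*(-1) = (140/3)*(-1) = -140/3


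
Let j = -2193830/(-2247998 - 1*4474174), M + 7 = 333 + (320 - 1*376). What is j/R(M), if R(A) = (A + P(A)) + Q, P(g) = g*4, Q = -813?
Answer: 1096915/1804903182 ≈ 0.00060774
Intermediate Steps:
P(g) = 4*g
M = 270 (M = -7 + (333 + (320 - 1*376)) = -7 + (333 + (320 - 376)) = -7 + (333 - 56) = -7 + 277 = 270)
j = 1096915/3361086 (j = -2193830/(-2247998 - 4474174) = -2193830/(-6722172) = -2193830*(-1/6722172) = 1096915/3361086 ≈ 0.32636)
R(A) = -813 + 5*A (R(A) = (A + 4*A) - 813 = 5*A - 813 = -813 + 5*A)
j/R(M) = 1096915/(3361086*(-813 + 5*270)) = 1096915/(3361086*(-813 + 1350)) = (1096915/3361086)/537 = (1096915/3361086)*(1/537) = 1096915/1804903182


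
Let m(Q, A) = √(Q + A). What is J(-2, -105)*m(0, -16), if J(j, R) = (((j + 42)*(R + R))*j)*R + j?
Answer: -7056008*I ≈ -7.056e+6*I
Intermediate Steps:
m(Q, A) = √(A + Q)
J(j, R) = j + 2*j*R²*(42 + j) (J(j, R) = (((42 + j)*(2*R))*j)*R + j = ((2*R*(42 + j))*j)*R + j = (2*R*j*(42 + j))*R + j = 2*j*R²*(42 + j) + j = j + 2*j*R²*(42 + j))
J(-2, -105)*m(0, -16) = (-2*(1 + 84*(-105)² + 2*(-2)*(-105)²))*√(-16 + 0) = (-2*(1 + 84*11025 + 2*(-2)*11025))*√(-16) = (-2*(1 + 926100 - 44100))*(4*I) = (-2*882001)*(4*I) = -7056008*I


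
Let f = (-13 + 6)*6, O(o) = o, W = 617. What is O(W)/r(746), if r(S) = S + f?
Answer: 617/704 ≈ 0.87642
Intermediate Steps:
f = -42 (f = -7*6 = -42)
r(S) = -42 + S (r(S) = S - 42 = -42 + S)
O(W)/r(746) = 617/(-42 + 746) = 617/704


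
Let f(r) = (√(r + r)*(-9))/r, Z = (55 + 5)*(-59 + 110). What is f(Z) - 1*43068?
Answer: -43068 - 3*√170/170 ≈ -43068.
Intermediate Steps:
Z = 3060 (Z = 60*51 = 3060)
f(r) = -9*√2/√r (f(r) = (√(2*r)*(-9))/r = ((√2*√r)*(-9))/r = (-9*√2*√r)/r = -9*√2/√r)
f(Z) - 1*43068 = -9*√2/√3060 - 1*43068 = -9*√2*√85/510 - 43068 = -3*√170/170 - 43068 = -43068 - 3*√170/170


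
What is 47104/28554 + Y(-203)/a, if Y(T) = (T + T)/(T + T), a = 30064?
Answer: 708081605/429223728 ≈ 1.6497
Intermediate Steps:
Y(T) = 1 (Y(T) = (2*T)/((2*T)) = (2*T)*(1/(2*T)) = 1)
47104/28554 + Y(-203)/a = 47104/28554 + 1/30064 = 47104*(1/28554) + 1*(1/30064) = 23552/14277 + 1/30064 = 708081605/429223728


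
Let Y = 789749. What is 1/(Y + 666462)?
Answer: 1/1456211 ≈ 6.8671e-7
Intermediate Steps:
1/(Y + 666462) = 1/(789749 + 666462) = 1/1456211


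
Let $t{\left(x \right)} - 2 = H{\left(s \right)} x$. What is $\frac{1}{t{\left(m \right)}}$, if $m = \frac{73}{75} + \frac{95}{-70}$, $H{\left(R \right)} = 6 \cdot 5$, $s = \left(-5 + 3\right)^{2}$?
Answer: $- \frac{35}{333} \approx -0.10511$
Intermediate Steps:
$s = 4$ ($s = \left(-2\right)^{2} = 4$)
$H{\left(R \right)} = 30$
$m = - \frac{403}{1050}$ ($m = 73 \cdot \frac{1}{75} + 95 \left(- \frac{1}{70}\right) = \frac{73}{75} - \frac{19}{14} = - \frac{403}{1050} \approx -0.38381$)
$t{\left(x \right)} = 2 + 30 x$
$\frac{1}{t{\left(m \right)}} = \frac{1}{2 + 30 \left(- \frac{403}{1050}\right)} = \frac{1}{2 - \frac{403}{35}} = \frac{1}{- \frac{333}{35}} = - \frac{35}{333}$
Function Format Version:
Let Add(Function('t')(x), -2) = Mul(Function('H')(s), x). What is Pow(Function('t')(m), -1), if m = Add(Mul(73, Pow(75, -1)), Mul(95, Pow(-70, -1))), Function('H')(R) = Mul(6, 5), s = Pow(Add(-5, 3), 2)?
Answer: Rational(-35, 333) ≈ -0.10511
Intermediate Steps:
s = 4 (s = Pow(-2, 2) = 4)
Function('H')(R) = 30
m = Rational(-403, 1050) (m = Add(Mul(73, Rational(1, 75)), Mul(95, Rational(-1, 70))) = Add(Rational(73, 75), Rational(-19, 14)) = Rational(-403, 1050) ≈ -0.38381)
Function('t')(x) = Add(2, Mul(30, x))
Pow(Function('t')(m), -1) = Pow(Add(2, Mul(30, Rational(-403, 1050))), -1) = Pow(Add(2, Rational(-403, 35)), -1) = Pow(Rational(-333, 35), -1) = Rational(-35, 333)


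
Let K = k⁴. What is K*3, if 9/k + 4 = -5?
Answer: 3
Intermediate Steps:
k = -1 (k = 9/(-4 - 5) = 9/(-9) = 9*(-⅑) = -1)
K = 1 (K = (-1)⁴ = 1)
K*3 = 1*3 = 3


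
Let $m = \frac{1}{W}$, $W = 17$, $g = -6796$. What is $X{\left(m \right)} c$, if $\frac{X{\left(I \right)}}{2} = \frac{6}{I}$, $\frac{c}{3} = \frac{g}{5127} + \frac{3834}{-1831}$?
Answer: $- \frac{6548480376}{3129179} \approx -2092.7$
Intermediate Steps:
$m = \frac{1}{17} \approx 0.058824$
$c = - \frac{32100394}{3129179}$ ($c = 3 \left(- \frac{6796}{5127} + \frac{3834}{-1831}\right) = 3 \left(\left(-6796\right) \frac{1}{5127} + 3834 \left(- \frac{1}{1831}\right)\right) = 3 \left(- \frac{6796}{5127} - \frac{3834}{1831}\right) = 3 \left(- \frac{32100394}{9387537}\right) = - \frac{32100394}{3129179} \approx -10.258$)
$X{\left(I \right)} = \frac{12}{I}$ ($X{\left(I \right)} = 2 \frac{6}{I} = \frac{12}{I}$)
$X{\left(m \right)} c = 12 \frac{1}{\frac{1}{17}} \left(- \frac{32100394}{3129179}\right) = 12 \cdot 17 \left(- \frac{32100394}{3129179}\right) = 204 \left(- \frac{32100394}{3129179}\right) = - \frac{6548480376}{3129179}$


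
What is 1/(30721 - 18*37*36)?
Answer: 1/6745 ≈ 0.00014826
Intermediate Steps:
1/(30721 - 18*37*36) = 1/(30721 - 666*36) = 1/(30721 - 23976) = 1/6745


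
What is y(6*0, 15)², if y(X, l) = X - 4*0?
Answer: 0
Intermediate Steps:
y(X, l) = X (y(X, l) = X + 0 = X)
y(6*0, 15)² = (6*0)² = 0² = 0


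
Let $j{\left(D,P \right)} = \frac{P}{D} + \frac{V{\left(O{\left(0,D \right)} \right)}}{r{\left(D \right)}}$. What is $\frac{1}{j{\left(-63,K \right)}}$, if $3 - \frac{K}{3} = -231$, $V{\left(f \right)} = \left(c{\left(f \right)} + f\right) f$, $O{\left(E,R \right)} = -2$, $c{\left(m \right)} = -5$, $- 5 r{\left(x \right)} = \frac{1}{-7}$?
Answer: $\frac{7}{3352} \approx 0.0020883$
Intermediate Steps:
$r{\left(x \right)} = \frac{1}{35}$ ($r{\left(x \right)} = - \frac{1}{5 \left(-7\right)} = \left(- \frac{1}{5}\right) \left(- \frac{1}{7}\right) = \frac{1}{35}$)
$V{\left(f \right)} = f \left(-5 + f\right)$ ($V{\left(f \right)} = \left(-5 + f\right) f = f \left(-5 + f\right)$)
$K = 702$ ($K = 9 - -693 = 9 + 693 = 702$)
$j{\left(D,P \right)} = 490 + \frac{P}{D}$ ($j{\left(D,P \right)} = \frac{P}{D} + - 2 \left(-5 - 2\right) \frac{1}{\frac{1}{35}} = \frac{P}{D} + \left(-2\right) \left(-7\right) 35 = \frac{P}{D} + 14 \cdot 35 = \frac{P}{D} + 490 = 490 + \frac{P}{D}$)
$\frac{1}{j{\left(-63,K \right)}} = \frac{1}{490 + \frac{702}{-63}} = \frac{1}{490 + 702 \left(- \frac{1}{63}\right)} = \frac{1}{490 - \frac{78}{7}} = \frac{1}{\frac{3352}{7}} = \frac{7}{3352}$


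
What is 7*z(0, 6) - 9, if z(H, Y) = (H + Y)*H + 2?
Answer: 5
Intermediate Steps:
z(H, Y) = 2 + H*(H + Y) (z(H, Y) = H*(H + Y) + 2 = 2 + H*(H + Y))
7*z(0, 6) - 9 = 7*(2 + 0**2 + 0*6) - 9 = 7*(2 + 0 + 0) - 9 = 7*2 - 9 = 14 - 9 = 5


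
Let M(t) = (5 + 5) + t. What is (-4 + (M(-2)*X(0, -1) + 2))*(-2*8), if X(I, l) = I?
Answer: 32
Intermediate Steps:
M(t) = 10 + t
(-4 + (M(-2)*X(0, -1) + 2))*(-2*8) = (-4 + ((10 - 2)*0 + 2))*(-2*8) = (-4 + (8*0 + 2))*(-16) = (-4 + (0 + 2))*(-16) = (-4 + 2)*(-16) = -2*(-16) = 32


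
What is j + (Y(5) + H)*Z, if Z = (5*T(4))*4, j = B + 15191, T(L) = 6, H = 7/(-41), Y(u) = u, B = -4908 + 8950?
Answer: 812313/41 ≈ 19813.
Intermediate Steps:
B = 4042
H = -7/41 (H = 7*(-1/41) = -7/41 ≈ -0.17073)
j = 19233 (j = 4042 + 15191 = 19233)
Z = 120 (Z = (5*6)*4 = 30*4 = 120)
j + (Y(5) + H)*Z = 19233 + (5 - 7/41)*120 = 19233 + (198/41)*120 = 19233 + 23760/41 = 812313/41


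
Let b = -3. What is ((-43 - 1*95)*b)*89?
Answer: 36846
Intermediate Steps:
((-43 - 1*95)*b)*89 = ((-43 - 1*95)*(-3))*89 = ((-43 - 95)*(-3))*89 = -138*(-3)*89 = 414*89 = 36846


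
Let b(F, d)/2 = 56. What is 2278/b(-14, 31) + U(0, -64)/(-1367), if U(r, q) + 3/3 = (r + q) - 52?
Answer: 1563565/76552 ≈ 20.425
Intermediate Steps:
U(r, q) = -53 + q + r (U(r, q) = -1 + ((r + q) - 52) = -1 + ((q + r) - 52) = -1 + (-52 + q + r) = -53 + q + r)
b(F, d) = 112 (b(F, d) = 2*56 = 112)
2278/b(-14, 31) + U(0, -64)/(-1367) = 2278/112 + (-53 - 64 + 0)/(-1367) = 2278*(1/112) - 117*(-1/1367) = 1139/56 + 117/1367 = 1563565/76552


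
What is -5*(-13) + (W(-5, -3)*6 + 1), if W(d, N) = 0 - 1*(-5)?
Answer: 96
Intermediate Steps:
W(d, N) = 5 (W(d, N) = 0 + 5 = 5)
-5*(-13) + (W(-5, -3)*6 + 1) = -5*(-13) + (5*6 + 1) = 65 + (30 + 1) = 65 + 31 = 96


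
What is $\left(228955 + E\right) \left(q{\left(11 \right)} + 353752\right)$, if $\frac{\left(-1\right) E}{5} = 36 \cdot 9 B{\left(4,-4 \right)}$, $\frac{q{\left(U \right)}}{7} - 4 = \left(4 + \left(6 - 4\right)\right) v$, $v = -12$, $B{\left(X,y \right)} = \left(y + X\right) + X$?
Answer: $78595078100$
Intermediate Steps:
$B{\left(X,y \right)} = y + 2 X$ ($B{\left(X,y \right)} = \left(X + y\right) + X = y + 2 X$)
$q{\left(U \right)} = -476$ ($q{\left(U \right)} = 28 + 7 \left(4 + \left(6 - 4\right)\right) \left(-12\right) = 28 + 7 \left(4 + 2\right) \left(-12\right) = 28 + 7 \cdot 6 \left(-12\right) = 28 + 7 \left(-72\right) = 28 - 504 = -476$)
$E = -6480$ ($E = - 5 \cdot 36 \cdot 9 \left(-4 + 2 \cdot 4\right) = - 5 \cdot 324 \left(-4 + 8\right) = - 5 \cdot 324 \cdot 4 = \left(-5\right) 1296 = -6480$)
$\left(228955 + E\right) \left(q{\left(11 \right)} + 353752\right) = \left(228955 - 6480\right) \left(-476 + 353752\right) = 222475 \cdot 353276 = 78595078100$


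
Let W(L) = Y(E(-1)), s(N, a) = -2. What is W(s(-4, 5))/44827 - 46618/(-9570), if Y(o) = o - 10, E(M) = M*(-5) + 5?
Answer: 2119/435 ≈ 4.8713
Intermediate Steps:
E(M) = 5 - 5*M (E(M) = -5*M + 5 = 5 - 5*M)
Y(o) = -10 + o
W(L) = 0 (W(L) = -10 + (5 - 5*(-1)) = -10 + (5 + 5) = -10 + 10 = 0)
W(s(-4, 5))/44827 - 46618/(-9570) = 0/44827 - 46618/(-9570) = 0*(1/44827) - 46618*(-1/9570) = 0 + 2119/435 = 2119/435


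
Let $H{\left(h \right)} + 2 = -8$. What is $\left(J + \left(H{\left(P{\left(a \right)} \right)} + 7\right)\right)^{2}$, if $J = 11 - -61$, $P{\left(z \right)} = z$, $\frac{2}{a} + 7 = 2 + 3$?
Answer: $4761$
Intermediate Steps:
$a = -1$ ($a = \frac{2}{-7 + \left(2 + 3\right)} = \frac{2}{-7 + 5} = \frac{2}{-2} = 2 \left(- \frac{1}{2}\right) = -1$)
$H{\left(h \right)} = -10$ ($H{\left(h \right)} = -2 - 8 = -10$)
$J = 72$ ($J = 11 + 61 = 72$)
$\left(J + \left(H{\left(P{\left(a \right)} \right)} + 7\right)\right)^{2} = \left(72 + \left(-10 + 7\right)\right)^{2} = \left(72 - 3\right)^{2} = 69^{2} = 4761$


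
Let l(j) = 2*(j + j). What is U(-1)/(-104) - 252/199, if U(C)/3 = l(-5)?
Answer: -3567/5174 ≈ -0.68941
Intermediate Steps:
l(j) = 4*j (l(j) = 2*(2*j) = 4*j)
U(C) = -60 (U(C) = 3*(4*(-5)) = 3*(-20) = -60)
U(-1)/(-104) - 252/199 = -60/(-104) - 252/199 = -60*(-1/104) - 252*1/199 = 15/26 - 252/199 = -3567/5174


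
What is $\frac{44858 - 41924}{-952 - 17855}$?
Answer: $- \frac{978}{6269} \approx -0.15601$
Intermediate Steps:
$\frac{44858 - 41924}{-952 - 17855} = \frac{2934}{-18807} = 2934 \left(- \frac{1}{18807}\right) = - \frac{978}{6269}$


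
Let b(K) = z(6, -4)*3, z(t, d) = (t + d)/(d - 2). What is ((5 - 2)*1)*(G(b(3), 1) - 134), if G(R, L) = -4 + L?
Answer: -411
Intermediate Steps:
z(t, d) = (d + t)/(-2 + d)
b(K) = -1 (b(K) = ((-4 + 6)/(-2 - 4))*3 = (2/(-6))*3 = -⅙*2*3 = -⅓*3 = -1)
((5 - 2)*1)*(G(b(3), 1) - 134) = ((5 - 2)*1)*((-4 + 1) - 134) = (3*1)*(-3 - 134) = 3*(-137) = -411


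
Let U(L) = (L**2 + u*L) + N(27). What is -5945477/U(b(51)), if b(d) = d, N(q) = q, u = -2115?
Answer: 5945477/105237 ≈ 56.496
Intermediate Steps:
U(L) = 27 + L**2 - 2115*L (U(L) = (L**2 - 2115*L) + 27 = 27 + L**2 - 2115*L)
-5945477/U(b(51)) = -5945477/(27 + 51**2 - 2115*51) = -5945477/(27 + 2601 - 107865) = -5945477/(-105237) = -5945477*(-1/105237) = 5945477/105237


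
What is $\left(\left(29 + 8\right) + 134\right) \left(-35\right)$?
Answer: $-5985$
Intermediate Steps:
$\left(\left(29 + 8\right) + 134\right) \left(-35\right) = \left(37 + 134\right) \left(-35\right) = 171 \left(-35\right) = -5985$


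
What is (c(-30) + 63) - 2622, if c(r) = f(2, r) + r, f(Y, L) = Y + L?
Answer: -2617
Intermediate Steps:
f(Y, L) = L + Y
c(r) = 2 + 2*r (c(r) = (r + 2) + r = (2 + r) + r = 2 + 2*r)
(c(-30) + 63) - 2622 = ((2 + 2*(-30)) + 63) - 2622 = ((2 - 60) + 63) - 2622 = (-58 + 63) - 2622 = 5 - 2622 = -2617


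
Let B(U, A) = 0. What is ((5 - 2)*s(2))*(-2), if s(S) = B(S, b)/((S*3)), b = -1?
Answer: 0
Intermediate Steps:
s(S) = 0 (s(S) = 0/((S*3)) = 0/((3*S)) = 0*(1/(3*S)) = 0)
((5 - 2)*s(2))*(-2) = ((5 - 2)*0)*(-2) = (3*0)*(-2) = 0*(-2) = 0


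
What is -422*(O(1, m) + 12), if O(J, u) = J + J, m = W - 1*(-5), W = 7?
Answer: -5908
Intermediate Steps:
m = 12 (m = 7 - 1*(-5) = 7 + 5 = 12)
O(J, u) = 2*J
-422*(O(1, m) + 12) = -422*(2*1 + 12) = -422*(2 + 12) = -422*14 = -5908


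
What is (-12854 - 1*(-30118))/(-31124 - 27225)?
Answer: -208/703 ≈ -0.29587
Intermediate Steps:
(-12854 - 1*(-30118))/(-31124 - 27225) = (-12854 + 30118)/(-58349) = 17264*(-1/58349) = -208/703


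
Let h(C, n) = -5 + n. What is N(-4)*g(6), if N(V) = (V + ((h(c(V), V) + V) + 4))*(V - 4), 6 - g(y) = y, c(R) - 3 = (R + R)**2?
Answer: 0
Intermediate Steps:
c(R) = 3 + 4*R**2 (c(R) = 3 + (R + R)**2 = 3 + (2*R)**2 = 3 + 4*R**2)
g(y) = 6 - y
N(V) = (-1 + 3*V)*(-4 + V) (N(V) = (V + (((-5 + V) + V) + 4))*(V - 4) = (V + ((-5 + 2*V) + 4))*(-4 + V) = (V + (-1 + 2*V))*(-4 + V) = (-1 + 3*V)*(-4 + V))
N(-4)*g(6) = (4 - 13*(-4) + 3*(-4)**2)*(6 - 1*6) = (4 + 52 + 3*16)*(6 - 6) = (4 + 52 + 48)*0 = 104*0 = 0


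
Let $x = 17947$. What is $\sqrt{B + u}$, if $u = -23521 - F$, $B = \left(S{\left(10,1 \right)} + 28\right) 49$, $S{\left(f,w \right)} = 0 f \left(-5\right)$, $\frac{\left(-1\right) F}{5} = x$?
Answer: $\sqrt{67586} \approx 259.97$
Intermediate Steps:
$F = -89735$ ($F = \left(-5\right) 17947 = -89735$)
$S{\left(f,w \right)} = 0$ ($S{\left(f,w \right)} = 0 \left(-5\right) = 0$)
$B = 1372$ ($B = \left(0 + 28\right) 49 = 28 \cdot 49 = 1372$)
$u = 66214$ ($u = -23521 - -89735 = -23521 + 89735 = 66214$)
$\sqrt{B + u} = \sqrt{1372 + 66214} = \sqrt{67586}$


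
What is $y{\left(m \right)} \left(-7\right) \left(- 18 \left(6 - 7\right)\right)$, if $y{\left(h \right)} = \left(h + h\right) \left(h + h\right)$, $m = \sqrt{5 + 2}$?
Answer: $-3528$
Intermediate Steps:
$m = \sqrt{7} \approx 2.6458$
$y{\left(h \right)} = 4 h^{2}$ ($y{\left(h \right)} = 2 h 2 h = 4 h^{2}$)
$y{\left(m \right)} \left(-7\right) \left(- 18 \left(6 - 7\right)\right) = 4 \left(\sqrt{7}\right)^{2} \left(-7\right) \left(- 18 \left(6 - 7\right)\right) = 4 \cdot 7 \left(-7\right) \left(- 18 \left(6 - 7\right)\right) = 28 \left(-7\right) \left(\left(-18\right) \left(-1\right)\right) = \left(-196\right) 18 = -3528$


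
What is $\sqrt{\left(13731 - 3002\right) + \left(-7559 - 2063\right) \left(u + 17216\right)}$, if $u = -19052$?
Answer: $\sqrt{17676721} \approx 4204.4$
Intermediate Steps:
$\sqrt{\left(13731 - 3002\right) + \left(-7559 - 2063\right) \left(u + 17216\right)} = \sqrt{\left(13731 - 3002\right) + \left(-7559 - 2063\right) \left(-19052 + 17216\right)} = \sqrt{\left(13731 - 3002\right) - -17665992} = \sqrt{10729 + 17665992} = \sqrt{17676721}$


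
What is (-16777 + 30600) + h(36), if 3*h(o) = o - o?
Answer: 13823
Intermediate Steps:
h(o) = 0 (h(o) = (o - o)/3 = (⅓)*0 = 0)
(-16777 + 30600) + h(36) = (-16777 + 30600) + 0 = 13823 + 0 = 13823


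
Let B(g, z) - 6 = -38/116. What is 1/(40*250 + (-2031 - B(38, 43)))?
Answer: 58/461873 ≈ 0.00012558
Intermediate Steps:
B(g, z) = 329/58 (B(g, z) = 6 - 38/116 = 6 - 38*1/116 = 6 - 19/58 = 329/58)
1/(40*250 + (-2031 - B(38, 43))) = 1/(40*250 + (-2031 - 1*329/58)) = 1/(10000 + (-2031 - 329/58)) = 1/(10000 - 118127/58) = 1/(461873/58) = 58/461873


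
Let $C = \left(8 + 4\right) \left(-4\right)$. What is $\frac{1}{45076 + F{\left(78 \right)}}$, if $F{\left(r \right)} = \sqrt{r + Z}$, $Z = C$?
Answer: $\frac{22538}{1015922873} - \frac{\sqrt{30}}{2031845746} \approx 2.2182 \cdot 10^{-5}$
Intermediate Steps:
$C = -48$ ($C = 12 \left(-4\right) = -48$)
$Z = -48$
$F{\left(r \right)} = \sqrt{-48 + r}$ ($F{\left(r \right)} = \sqrt{r - 48} = \sqrt{-48 + r}$)
$\frac{1}{45076 + F{\left(78 \right)}} = \frac{1}{45076 + \sqrt{-48 + 78}} = \frac{1}{45076 + \sqrt{30}}$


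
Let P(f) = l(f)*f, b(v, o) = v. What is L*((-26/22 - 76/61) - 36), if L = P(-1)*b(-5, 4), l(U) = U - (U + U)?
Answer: -128925/671 ≈ -192.14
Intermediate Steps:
l(U) = -U (l(U) = U - 2*U = -U)
P(f) = -f² (P(f) = (-f)*f = -f²)
L = 5 (L = -1*(-1)²*(-5) = -1*1*(-5) = -1*(-5) = 5)
L*((-26/22 - 76/61) - 36) = 5*((-26/22 - 76/61) - 36) = 5*((-26*1/22 - 76*1/61) - 36) = 5*((-13/11 - 76/61) - 36) = 5*(-1629/671 - 36) = 5*(-25785/671) = -128925/671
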